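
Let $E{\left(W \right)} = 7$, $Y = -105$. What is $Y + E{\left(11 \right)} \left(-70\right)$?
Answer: $-595$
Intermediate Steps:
$Y + E{\left(11 \right)} \left(-70\right) = -105 + 7 \left(-70\right) = -105 - 490 = -595$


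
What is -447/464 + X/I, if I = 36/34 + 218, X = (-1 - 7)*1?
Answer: -431933/431984 ≈ -0.99988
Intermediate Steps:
X = -8 (X = -8*1 = -8)
I = 3724/17 (I = 36*(1/34) + 218 = 18/17 + 218 = 3724/17 ≈ 219.06)
-447/464 + X/I = -447/464 - 8/3724/17 = -447*1/464 - 8*17/3724 = -447/464 - 34/931 = -431933/431984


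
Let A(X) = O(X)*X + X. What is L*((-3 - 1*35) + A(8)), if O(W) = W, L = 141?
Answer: 4794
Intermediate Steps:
A(X) = X + X² (A(X) = X*X + X = X² + X = X + X²)
L*((-3 - 1*35) + A(8)) = 141*((-3 - 1*35) + 8*(1 + 8)) = 141*((-3 - 35) + 8*9) = 141*(-38 + 72) = 141*34 = 4794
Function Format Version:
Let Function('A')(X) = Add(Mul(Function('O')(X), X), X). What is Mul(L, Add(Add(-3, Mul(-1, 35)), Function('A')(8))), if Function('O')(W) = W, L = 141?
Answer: 4794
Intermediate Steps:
Function('A')(X) = Add(X, Pow(X, 2)) (Function('A')(X) = Add(Mul(X, X), X) = Add(Pow(X, 2), X) = Add(X, Pow(X, 2)))
Mul(L, Add(Add(-3, Mul(-1, 35)), Function('A')(8))) = Mul(141, Add(Add(-3, Mul(-1, 35)), Mul(8, Add(1, 8)))) = Mul(141, Add(Add(-3, -35), Mul(8, 9))) = Mul(141, Add(-38, 72)) = Mul(141, 34) = 4794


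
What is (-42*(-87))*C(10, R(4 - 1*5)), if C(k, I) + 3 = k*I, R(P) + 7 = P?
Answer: -303282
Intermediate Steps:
R(P) = -7 + P
C(k, I) = -3 + I*k (C(k, I) = -3 + k*I = -3 + I*k)
(-42*(-87))*C(10, R(4 - 1*5)) = (-42*(-87))*(-3 + (-7 + (4 - 1*5))*10) = 3654*(-3 + (-7 + (4 - 5))*10) = 3654*(-3 + (-7 - 1)*10) = 3654*(-3 - 8*10) = 3654*(-3 - 80) = 3654*(-83) = -303282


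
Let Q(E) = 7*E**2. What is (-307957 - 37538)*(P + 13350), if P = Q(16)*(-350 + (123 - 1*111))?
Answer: 204652581270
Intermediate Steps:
P = -605696 (P = (7*16**2)*(-350 + (123 - 1*111)) = (7*256)*(-350 + (123 - 111)) = 1792*(-350 + 12) = 1792*(-338) = -605696)
(-307957 - 37538)*(P + 13350) = (-307957 - 37538)*(-605696 + 13350) = -345495*(-592346) = 204652581270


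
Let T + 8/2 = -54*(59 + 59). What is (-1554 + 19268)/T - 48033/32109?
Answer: -145839539/34121164 ≈ -4.2742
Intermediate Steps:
T = -6376 (T = -4 - 54*(59 + 59) = -4 - 54*118 = -4 - 6372 = -6376)
(-1554 + 19268)/T - 48033/32109 = (-1554 + 19268)/(-6376) - 48033/32109 = 17714*(-1/6376) - 48033*1/32109 = -8857/3188 - 16011/10703 = -145839539/34121164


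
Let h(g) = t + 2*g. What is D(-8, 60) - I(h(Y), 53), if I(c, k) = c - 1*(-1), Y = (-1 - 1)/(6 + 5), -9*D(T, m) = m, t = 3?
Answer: -340/33 ≈ -10.303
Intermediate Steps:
D(T, m) = -m/9
Y = -2/11 ≈ -0.18182
h(g) = 3 + 2*g
I(c, k) = 1 + c (I(c, k) = c + 1 = 1 + c)
D(-8, 60) - I(h(Y), 53) = -1/9*60 - (1 + (3 + 2*(-2/11))) = -20/3 - (1 + (3 - 4/11)) = -20/3 - (1 + 29/11) = -20/3 - 1*40/11 = -20/3 - 40/11 = -340/33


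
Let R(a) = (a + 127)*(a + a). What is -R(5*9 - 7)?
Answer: -12540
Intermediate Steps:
R(a) = 2*a*(127 + a) (R(a) = (127 + a)*(2*a) = 2*a*(127 + a))
-R(5*9 - 7) = -2*(5*9 - 7)*(127 + (5*9 - 7)) = -2*(45 - 7)*(127 + (45 - 7)) = -2*38*(127 + 38) = -2*38*165 = -1*12540 = -12540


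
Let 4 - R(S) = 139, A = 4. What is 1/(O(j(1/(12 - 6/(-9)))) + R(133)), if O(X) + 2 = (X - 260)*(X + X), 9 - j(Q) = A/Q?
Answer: 9/225017 ≈ 3.9997e-5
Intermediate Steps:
R(S) = -135 (R(S) = 4 - 1*139 = 4 - 139 = -135)
j(Q) = 9 - 4/Q
O(X) = -2 + 2*X*(-260 + X) (O(X) = -2 + (X - 260)*(X + X) = -2 + (-260 + X)*(2*X) = -2 + 2*X*(-260 + X))
1/(O(j(1/(12 - 6/(-9)))) + R(133)) = 1/((-2 - 520*(9 - 4/(1/(12 - 6/(-9)))) + 2*(9 - 4/(1/(12 - 6/(-9))))**2) - 135) = 1/((-2 - 520*(9 - 4/(1/(12 - 6*(-1/9)))) + 2*(9 - 4/(1/(12 - 6*(-1/9))))**2) - 135) = 1/((-2 - 520*(9 - 4/(1/(12 + 2/3))) + 2*(9 - 4/(1/(12 + 2/3)))**2) - 135) = 1/((-2 - 520*(9 - 4/(1/(38/3))) + 2*(9 - 4/(1/(38/3)))**2) - 135) = 1/((-2 - 520*(9 - 4/3/38) + 2*(9 - 4/3/38)**2) - 135) = 1/((-2 - 520*(9 - 4*38/3) + 2*(9 - 4*38/3)**2) - 135) = 1/((-2 - 520*(9 - 152/3) + 2*(9 - 152/3)**2) - 135) = 1/((-2 - 520*(-125/3) + 2*(-125/3)**2) - 135) = 1/((-2 + 65000/3 + 2*(15625/9)) - 135) = 1/((-2 + 65000/3 + 31250/9) - 135) = 1/(226232/9 - 135) = 1/(225017/9) = 9/225017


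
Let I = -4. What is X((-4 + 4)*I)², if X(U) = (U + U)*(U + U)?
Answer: 0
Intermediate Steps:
X(U) = 4*U² (X(U) = (2*U)*(2*U) = 4*U²)
X((-4 + 4)*I)² = (4*((-4 + 4)*(-4))²)² = (4*(0*(-4))²)² = (4*0²)² = (4*0)² = 0² = 0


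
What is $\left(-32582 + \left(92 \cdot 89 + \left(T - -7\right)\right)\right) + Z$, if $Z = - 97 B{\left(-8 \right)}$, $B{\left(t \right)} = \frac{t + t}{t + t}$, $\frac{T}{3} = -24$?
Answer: $-24556$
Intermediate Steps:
$T = -72$ ($T = 3 \left(-24\right) = -72$)
$B{\left(t \right)} = 1$ ($B{\left(t \right)} = \frac{2 t}{2 t} = 2 t \frac{1}{2 t} = 1$)
$Z = -97$ ($Z = \left(-97\right) 1 = -97$)
$\left(-32582 + \left(92 \cdot 89 + \left(T - -7\right)\right)\right) + Z = \left(-32582 + \left(92 \cdot 89 - 65\right)\right) - 97 = \left(-32582 + \left(8188 + \left(-72 + 7\right)\right)\right) - 97 = \left(-32582 + \left(8188 - 65\right)\right) - 97 = \left(-32582 + 8123\right) - 97 = -24459 - 97 = -24556$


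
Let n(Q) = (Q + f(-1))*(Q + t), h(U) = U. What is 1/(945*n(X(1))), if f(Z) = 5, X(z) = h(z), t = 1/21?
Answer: 1/5940 ≈ 0.00016835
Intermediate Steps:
t = 1/21 ≈ 0.047619
X(z) = z
n(Q) = (5 + Q)*(1/21 + Q) (n(Q) = (Q + 5)*(Q + 1/21) = (5 + Q)*(1/21 + Q))
1/(945*n(X(1))) = 1/(945*(5/21 + 1² + (106/21)*1)) = 1/(945*(5/21 + 1 + 106/21)) = 1/(945*(44/7)) = 1/5940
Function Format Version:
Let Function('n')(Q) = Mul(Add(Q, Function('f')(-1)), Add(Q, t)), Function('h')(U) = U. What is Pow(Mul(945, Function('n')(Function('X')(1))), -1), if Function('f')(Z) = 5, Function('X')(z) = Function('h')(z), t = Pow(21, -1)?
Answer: Rational(1, 5940) ≈ 0.00016835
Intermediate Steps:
t = Rational(1, 21) ≈ 0.047619
Function('X')(z) = z
Function('n')(Q) = Mul(Add(5, Q), Add(Rational(1, 21), Q)) (Function('n')(Q) = Mul(Add(Q, 5), Add(Q, Rational(1, 21))) = Mul(Add(5, Q), Add(Rational(1, 21), Q)))
Pow(Mul(945, Function('n')(Function('X')(1))), -1) = Pow(Mul(945, Add(Rational(5, 21), Pow(1, 2), Mul(Rational(106, 21), 1))), -1) = Pow(Mul(945, Add(Rational(5, 21), 1, Rational(106, 21))), -1) = Pow(Mul(945, Rational(44, 7)), -1) = Pow(5940, -1) = Rational(1, 5940)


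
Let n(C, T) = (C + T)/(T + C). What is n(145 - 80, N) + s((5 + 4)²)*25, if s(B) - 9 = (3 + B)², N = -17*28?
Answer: 176626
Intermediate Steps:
N = -476
n(C, T) = 1 (n(C, T) = (C + T)/(C + T) = 1)
s(B) = 9 + (3 + B)²
n(145 - 80, N) + s((5 + 4)²)*25 = 1 + (9 + (3 + (5 + 4)²)²)*25 = 1 + (9 + (3 + 9²)²)*25 = 1 + (9 + (3 + 81)²)*25 = 1 + (9 + 84²)*25 = 1 + (9 + 7056)*25 = 1 + 7065*25 = 1 + 176625 = 176626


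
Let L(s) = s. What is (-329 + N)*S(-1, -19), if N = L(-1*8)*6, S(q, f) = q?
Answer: 377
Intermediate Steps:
N = -48 (N = -1*8*6 = -8*6 = -48)
(-329 + N)*S(-1, -19) = (-329 - 48)*(-1) = -377*(-1) = 377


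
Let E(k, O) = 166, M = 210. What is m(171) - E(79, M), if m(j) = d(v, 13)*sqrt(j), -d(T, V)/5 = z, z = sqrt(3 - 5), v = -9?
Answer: -166 - 15*I*sqrt(38) ≈ -166.0 - 92.466*I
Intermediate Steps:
z = I*sqrt(2) (z = sqrt(-2) = I*sqrt(2) ≈ 1.4142*I)
d(T, V) = -5*I*sqrt(2)
m(j) = -5*I*sqrt(2)*sqrt(j) (m(j) = (-5*I*sqrt(2))*sqrt(j) = -5*I*sqrt(2)*sqrt(j))
m(171) - E(79, M) = -5*I*sqrt(2)*sqrt(171) - 1*166 = -5*I*sqrt(2)*3*sqrt(19) - 166 = -15*I*sqrt(38) - 166 = -166 - 15*I*sqrt(38)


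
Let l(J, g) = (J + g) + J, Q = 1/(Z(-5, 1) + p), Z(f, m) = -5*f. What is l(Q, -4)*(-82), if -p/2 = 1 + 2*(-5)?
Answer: 13940/43 ≈ 324.19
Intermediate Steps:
p = 18 (p = -2*(1 + 2*(-5)) = -2*(1 - 10) = -2*(-9) = 18)
Q = 1/43 (Q = 1/(-5*(-5) + 18) = 1/(25 + 18) = 1/43 ≈ 0.023256)
l(J, g) = g + 2*J
l(Q, -4)*(-82) = (-4 + 2*(1/43))*(-82) = (-4 + 2/43)*(-82) = -170/43*(-82) = 13940/43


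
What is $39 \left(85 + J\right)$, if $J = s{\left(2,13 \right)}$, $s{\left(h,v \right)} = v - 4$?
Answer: $3666$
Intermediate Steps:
$s{\left(h,v \right)} = -4 + v$
$J = 9$ ($J = -4 + 13 = 9$)
$39 \left(85 + J\right) = 39 \left(85 + 9\right) = 39 \cdot 94 = 3666$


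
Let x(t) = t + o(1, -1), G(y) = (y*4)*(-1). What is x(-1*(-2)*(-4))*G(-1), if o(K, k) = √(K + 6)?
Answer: -32 + 4*√7 ≈ -21.417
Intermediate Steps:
o(K, k) = √(6 + K)
G(y) = -4*y (G(y) = (4*y)*(-1) = -4*y)
x(t) = t + √7 (x(t) = t + √(6 + 1) = t + √7)
x(-1*(-2)*(-4))*G(-1) = (-1*(-2)*(-4) + √7)*(-4*(-1)) = (2*(-4) + √7)*4 = (-8 + √7)*4 = -32 + 4*√7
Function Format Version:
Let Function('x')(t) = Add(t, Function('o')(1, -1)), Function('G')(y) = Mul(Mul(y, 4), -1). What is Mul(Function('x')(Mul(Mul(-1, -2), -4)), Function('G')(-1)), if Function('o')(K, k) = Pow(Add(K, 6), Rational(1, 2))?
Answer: Add(-32, Mul(4, Pow(7, Rational(1, 2)))) ≈ -21.417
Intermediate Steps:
Function('o')(K, k) = Pow(Add(6, K), Rational(1, 2))
Function('G')(y) = Mul(-4, y) (Function('G')(y) = Mul(Mul(4, y), -1) = Mul(-4, y))
Function('x')(t) = Add(t, Pow(7, Rational(1, 2))) (Function('x')(t) = Add(t, Pow(Add(6, 1), Rational(1, 2))) = Add(t, Pow(7, Rational(1, 2))))
Mul(Function('x')(Mul(Mul(-1, -2), -4)), Function('G')(-1)) = Mul(Add(Mul(Mul(-1, -2), -4), Pow(7, Rational(1, 2))), Mul(-4, -1)) = Mul(Add(Mul(2, -4), Pow(7, Rational(1, 2))), 4) = Mul(Add(-8, Pow(7, Rational(1, 2))), 4) = Add(-32, Mul(4, Pow(7, Rational(1, 2))))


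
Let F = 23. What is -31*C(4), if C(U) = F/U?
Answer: -713/4 ≈ -178.25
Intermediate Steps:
C(U) = 23/U
-31*C(4) = -713/4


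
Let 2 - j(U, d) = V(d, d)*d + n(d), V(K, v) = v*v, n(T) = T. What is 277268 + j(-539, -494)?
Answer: 120831548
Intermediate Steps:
V(K, v) = v²
j(U, d) = 2 - d - d³ (j(U, d) = 2 - (d²*d + d) = 2 - (d³ + d) = 2 - (d + d³) = 2 + (-d - d³) = 2 - d - d³)
277268 + j(-539, -494) = 277268 + (2 - 1*(-494) - 1*(-494)³) = 277268 + (2 + 494 - 1*(-120553784)) = 277268 + (2 + 494 + 120553784) = 277268 + 120554280 = 120831548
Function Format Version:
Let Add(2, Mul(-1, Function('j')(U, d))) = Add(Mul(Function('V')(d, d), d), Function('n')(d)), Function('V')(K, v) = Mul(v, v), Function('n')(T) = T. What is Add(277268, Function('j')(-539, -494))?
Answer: 120831548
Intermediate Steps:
Function('V')(K, v) = Pow(v, 2)
Function('j')(U, d) = Add(2, Mul(-1, d), Mul(-1, Pow(d, 3))) (Function('j')(U, d) = Add(2, Mul(-1, Add(Mul(Pow(d, 2), d), d))) = Add(2, Mul(-1, Add(Pow(d, 3), d))) = Add(2, Mul(-1, Add(d, Pow(d, 3)))) = Add(2, Add(Mul(-1, d), Mul(-1, Pow(d, 3)))) = Add(2, Mul(-1, d), Mul(-1, Pow(d, 3))))
Add(277268, Function('j')(-539, -494)) = Add(277268, Add(2, Mul(-1, -494), Mul(-1, Pow(-494, 3)))) = Add(277268, Add(2, 494, Mul(-1, -120553784))) = Add(277268, Add(2, 494, 120553784)) = Add(277268, 120554280) = 120831548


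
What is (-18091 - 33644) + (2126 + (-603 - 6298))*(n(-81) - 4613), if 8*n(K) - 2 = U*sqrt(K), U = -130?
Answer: 87896585/4 + 2793375*I/4 ≈ 2.1974e+7 + 6.9834e+5*I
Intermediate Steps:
n(K) = 1/4 - 65*sqrt(K)/4 (n(K) = 1/4 + (-130*sqrt(K))/8 = 1/4 - 65*sqrt(K)/4)
(-18091 - 33644) + (2126 + (-603 - 6298))*(n(-81) - 4613) = (-18091 - 33644) + (2126 + (-603 - 6298))*((1/4 - 585*I/4) - 4613) = -51735 + (2126 - 6901)*((1/4 - 585*I/4) - 4613) = -51735 - 4775*((1/4 - 585*I/4) - 4613) = -51735 - 4775*(-18451/4 - 585*I/4) = -51735 + (88103525/4 + 2793375*I/4) = 87896585/4 + 2793375*I/4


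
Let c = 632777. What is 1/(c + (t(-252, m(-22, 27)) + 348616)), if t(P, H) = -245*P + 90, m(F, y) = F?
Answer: 1/1043223 ≈ 9.5857e-7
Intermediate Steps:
t(P, H) = 90 - 245*P
1/(c + (t(-252, m(-22, 27)) + 348616)) = 1/(632777 + ((90 - 245*(-252)) + 348616)) = 1/(632777 + ((90 + 61740) + 348616)) = 1/(632777 + (61830 + 348616)) = 1/(632777 + 410446) = 1/1043223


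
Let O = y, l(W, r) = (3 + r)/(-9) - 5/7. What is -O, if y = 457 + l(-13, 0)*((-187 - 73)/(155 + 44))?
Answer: -1915523/4179 ≈ -458.37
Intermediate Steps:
l(W, r) = -22/21 - r/9 (l(W, r) = (3 + r)*(-1/9) - 5*1/7 = (-1/3 - r/9) - 5/7 = -22/21 - r/9)
y = 1915523/4179 (y = 457 + (-22/21 - 1/9*0)*((-187 - 73)/(155 + 44)) = 457 + (-22/21 + 0)*(-260/199) = 457 - (-5720)/(21*199) = 457 - 22/21*(-260/199) = 457 + 5720/4179 = 1915523/4179 ≈ 458.37)
O = 1915523/4179 ≈ 458.37
-O = -1*1915523/4179 = -1915523/4179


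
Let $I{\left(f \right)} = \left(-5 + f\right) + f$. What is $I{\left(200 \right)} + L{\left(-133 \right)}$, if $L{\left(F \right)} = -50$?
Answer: $345$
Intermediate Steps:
$I{\left(f \right)} = -5 + 2 f$
$I{\left(200 \right)} + L{\left(-133 \right)} = \left(-5 + 2 \cdot 200\right) - 50 = \left(-5 + 400\right) - 50 = 395 - 50 = 345$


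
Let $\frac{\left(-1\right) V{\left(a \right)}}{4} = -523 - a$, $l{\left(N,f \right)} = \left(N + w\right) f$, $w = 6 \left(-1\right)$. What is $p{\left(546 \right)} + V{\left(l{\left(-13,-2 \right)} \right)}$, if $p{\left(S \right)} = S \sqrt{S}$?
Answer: $2244 + 546 \sqrt{546} \approx 15002.0$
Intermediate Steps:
$w = -6$
$p{\left(S \right)} = S^{\frac{3}{2}}$
$l{\left(N,f \right)} = f \left(-6 + N\right)$ ($l{\left(N,f \right)} = \left(N - 6\right) f = \left(-6 + N\right) f = f \left(-6 + N\right)$)
$V{\left(a \right)} = 2092 + 4 a$ ($V{\left(a \right)} = - 4 \left(-523 - a\right) = 2092 + 4 a$)
$p{\left(546 \right)} + V{\left(l{\left(-13,-2 \right)} \right)} = 546^{\frac{3}{2}} + \left(2092 + 4 \left(- 2 \left(-6 - 13\right)\right)\right) = 546 \sqrt{546} + \left(2092 + 4 \left(\left(-2\right) \left(-19\right)\right)\right) = 546 \sqrt{546} + \left(2092 + 4 \cdot 38\right) = 546 \sqrt{546} + \left(2092 + 152\right) = 546 \sqrt{546} + 2244 = 2244 + 546 \sqrt{546}$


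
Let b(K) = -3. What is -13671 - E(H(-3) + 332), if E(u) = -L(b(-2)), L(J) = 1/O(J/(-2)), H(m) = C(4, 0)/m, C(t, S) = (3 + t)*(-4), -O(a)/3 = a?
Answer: -123041/9 ≈ -13671.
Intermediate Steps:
O(a) = -3*a
C(t, S) = -12 - 4*t
H(m) = -28/m (H(m) = (-12 - 4*4)/m = (-12 - 16)/m = -28/m)
L(J) = 2/(3*J) (L(J) = 1/(-3*J/(-2)) = 1/(-3*J*(-1)/2) = 1/(-(-3)*J/2) = 1/(3*J/2) = 2/(3*J))
E(u) = 2/9 (E(u) = -2/(3*(-3)) = -2*(-1)/(3*3) = -1*(-2/9) = 2/9)
-13671 - E(H(-3) + 332) = -13671 - 1*2/9 = -13671 - 2/9 = -123041/9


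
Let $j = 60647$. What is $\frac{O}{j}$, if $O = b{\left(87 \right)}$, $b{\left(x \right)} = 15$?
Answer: $\frac{15}{60647} \approx 0.00024733$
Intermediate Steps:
$O = 15$
$\frac{O}{j} = \frac{15}{60647}$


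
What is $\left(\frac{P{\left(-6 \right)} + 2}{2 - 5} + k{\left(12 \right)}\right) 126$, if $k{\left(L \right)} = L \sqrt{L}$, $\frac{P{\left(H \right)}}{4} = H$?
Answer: $924 + 3024 \sqrt{3} \approx 6161.7$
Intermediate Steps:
$P{\left(H \right)} = 4 H$
$k{\left(L \right)} = L^{\frac{3}{2}}$
$\left(\frac{P{\left(-6 \right)} + 2}{2 - 5} + k{\left(12 \right)}\right) 126 = \left(\frac{4 \left(-6\right) + 2}{2 - 5} + 12^{\frac{3}{2}}\right) 126 = \left(\frac{-24 + 2}{2 + \left(-27 + 22\right)} + 24 \sqrt{3}\right) 126 = \left(- \frac{22}{2 - 5} + 24 \sqrt{3}\right) 126 = \left(- \frac{22}{-3} + 24 \sqrt{3}\right) 126 = \left(\left(-22\right) \left(- \frac{1}{3}\right) + 24 \sqrt{3}\right) 126 = \left(\frac{22}{3} + 24 \sqrt{3}\right) 126 = 924 + 3024 \sqrt{3}$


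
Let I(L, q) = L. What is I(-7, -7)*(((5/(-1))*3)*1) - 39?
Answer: 66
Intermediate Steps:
I(-7, -7)*(((5/(-1))*3)*1) - 39 = -7*(5/(-1))*3 - 39 = -7*(5*(-1))*3 - 39 = -7*(-5*3) - 39 = -(-105) - 39 = -7*(-15) - 39 = 105 - 39 = 66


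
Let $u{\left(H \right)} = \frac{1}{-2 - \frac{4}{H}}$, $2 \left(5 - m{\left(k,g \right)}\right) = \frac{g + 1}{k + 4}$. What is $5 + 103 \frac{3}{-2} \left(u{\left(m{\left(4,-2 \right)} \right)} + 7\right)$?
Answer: $- \frac{461549}{452} \approx -1021.1$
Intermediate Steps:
$m{\left(k,g \right)} = 5 - \frac{1 + g}{2 \left(4 + k\right)}$ ($m{\left(k,g \right)} = 5 - \frac{\left(g + 1\right) \frac{1}{k + 4}}{2} = 5 - \frac{\left(1 + g\right) \frac{1}{4 + k}}{2} = 5 - \frac{\frac{1}{4 + k} \left(1 + g\right)}{2} = 5 - \frac{1 + g}{2 \left(4 + k\right)}$)
$5 + 103 \frac{3}{-2} \left(u{\left(m{\left(4,-2 \right)} \right)} + 7\right) = 5 + 103 \frac{3}{-2} \left(- \frac{\frac{1}{2} \frac{1}{4 + 4} \left(39 - -2 + 10 \cdot 4\right)}{4 + 2 \frac{39 - -2 + 10 \cdot 4}{2 \left(4 + 4\right)}} + 7\right) = 5 + 103 \cdot 3 \left(- \frac{1}{2}\right) \left(- \frac{\frac{1}{2} \cdot \frac{1}{8} \left(39 + 2 + 40\right)}{4 + 2 \frac{39 + 2 + 40}{2 \cdot 8}} + 7\right) = 5 + 103 \left(- \frac{3 \left(- \frac{\frac{1}{2} \cdot \frac{1}{8} \cdot 81}{4 + 2 \cdot \frac{1}{2} \cdot \frac{1}{8} \cdot 81} + 7\right)}{2}\right) = 5 + 103 \left(- \frac{3 \left(\left(-1\right) \frac{81}{16} \frac{1}{4 + 2 \cdot \frac{81}{16}} + 7\right)}{2}\right) = 5 + 103 \left(- \frac{3 \left(\left(-1\right) \frac{81}{16} \frac{1}{4 + \frac{81}{8}} + 7\right)}{2}\right) = 5 + 103 \left(- \frac{3 \left(\left(-1\right) \frac{81}{16} \frac{1}{\frac{113}{8}} + 7\right)}{2}\right) = 5 + 103 \left(- \frac{3 \left(\left(-1\right) \frac{81}{16} \cdot \frac{8}{113} + 7\right)}{2}\right) = 5 + 103 \left(- \frac{3 \left(- \frac{81}{226} + 7\right)}{2}\right) = 5 + 103 \left(\left(- \frac{3}{2}\right) \frac{1501}{226}\right) = 5 + 103 \left(- \frac{4503}{452}\right) = 5 - \frac{463809}{452} = - \frac{461549}{452}$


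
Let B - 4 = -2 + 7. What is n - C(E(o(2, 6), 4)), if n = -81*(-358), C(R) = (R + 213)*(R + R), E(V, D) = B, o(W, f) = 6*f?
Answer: 25002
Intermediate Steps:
B = 9 (B = 4 + (-2 + 7) = 4 + 5 = 9)
E(V, D) = 9
C(R) = 2*R*(213 + R) (C(R) = (213 + R)*(2*R) = 2*R*(213 + R))
n = 28998
n - C(E(o(2, 6), 4)) = 28998 - 2*9*(213 + 9) = 28998 - 2*9*222 = 28998 - 1*3996 = 28998 - 3996 = 25002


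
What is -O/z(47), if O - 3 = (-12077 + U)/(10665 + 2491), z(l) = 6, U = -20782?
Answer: -2203/26312 ≈ -0.083726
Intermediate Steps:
O = 6609/13156 (O = 3 + (-12077 - 20782)/(10665 + 2491) = 3 - 32859/13156 = 6609/13156 ≈ 0.50236)
-O/z(47) = -6609/(13156*6) = -1*2203/26312 = -2203/26312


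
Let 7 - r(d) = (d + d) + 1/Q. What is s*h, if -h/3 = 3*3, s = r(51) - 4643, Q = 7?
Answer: 895509/7 ≈ 1.2793e+5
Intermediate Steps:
r(d) = 48/7 - 2*d (r(d) = 7 - ((d + d) + 1/7) = 7 - (2*d + ⅐) = 7 - (⅐ + 2*d) = 7 + (-⅐ - 2*d) = 48/7 - 2*d)
s = -33167/7 (s = (48/7 - 2*51) - 4643 = (48/7 - 102) - 4643 = -666/7 - 4643 = -33167/7 ≈ -4738.1)
h = -27 (h = -9*3 = -3*9 = -27)
s*h = -33167/7*(-27) = 895509/7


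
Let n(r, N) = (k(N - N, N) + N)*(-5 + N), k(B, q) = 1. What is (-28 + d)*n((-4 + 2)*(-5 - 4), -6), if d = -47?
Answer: -4125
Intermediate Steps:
n(r, N) = (1 + N)*(-5 + N)
(-28 + d)*n((-4 + 2)*(-5 - 4), -6) = (-28 - 47)*(-5 + (-6)² - 4*(-6)) = -75*(-5 + 36 + 24) = -75*55 = -4125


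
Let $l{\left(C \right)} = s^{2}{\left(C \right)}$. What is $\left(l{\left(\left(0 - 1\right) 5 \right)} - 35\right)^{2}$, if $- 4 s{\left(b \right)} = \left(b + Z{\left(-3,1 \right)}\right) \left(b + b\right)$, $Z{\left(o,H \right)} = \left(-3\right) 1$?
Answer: $133225$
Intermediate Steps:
$Z{\left(o,H \right)} = -3$
$s{\left(b \right)} = - \frac{b \left(-3 + b\right)}{2}$ ($s{\left(b \right)} = - \frac{\left(b - 3\right) \left(b + b\right)}{4} = - \frac{\left(-3 + b\right) 2 b}{4} = - \frac{2 b \left(-3 + b\right)}{4} = - \frac{b \left(-3 + b\right)}{2}$)
$l{\left(C \right)} = \frac{C^{2} \left(3 - C\right)^{2}}{4}$ ($l{\left(C \right)} = \left(\frac{C \left(3 - C\right)}{2}\right)^{2} = \frac{C^{2} \left(3 - C\right)^{2}}{4}$)
$\left(l{\left(\left(0 - 1\right) 5 \right)} - 35\right)^{2} = \left(\frac{\left(\left(0 - 1\right) 5\right)^{2} \left(-3 + \left(0 - 1\right) 5\right)^{2}}{4} - 35\right)^{2} = \left(\frac{\left(\left(-1\right) 5\right)^{2} \left(-3 - 5\right)^{2}}{4} - 35\right)^{2} = \left(\frac{\left(-5\right)^{2} \left(-3 - 5\right)^{2}}{4} - 35\right)^{2} = \left(\frac{1}{4} \cdot 25 \left(-8\right)^{2} - 35\right)^{2} = \left(\frac{1}{4} \cdot 25 \cdot 64 - 35\right)^{2} = \left(400 - 35\right)^{2} = 365^{2} = 133225$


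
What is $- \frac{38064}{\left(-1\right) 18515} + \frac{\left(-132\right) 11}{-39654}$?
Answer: $\frac{256045606}{122365635} \approx 2.0925$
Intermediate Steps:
$- \frac{38064}{\left(-1\right) 18515} + \frac{\left(-132\right) 11}{-39654} = - \frac{38064}{-18515} - - \frac{242}{6609} = \left(-38064\right) \left(- \frac{1}{18515}\right) + \frac{242}{6609} = \frac{38064}{18515} + \frac{242}{6609} = \frac{256045606}{122365635}$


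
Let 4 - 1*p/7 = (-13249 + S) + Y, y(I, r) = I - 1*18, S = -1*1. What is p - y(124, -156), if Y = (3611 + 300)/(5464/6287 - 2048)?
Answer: 170412810409/1838616 ≈ 92685.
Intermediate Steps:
Y = -24588457/12870312 (Y = 3911/(5464*(1/6287) - 2048) = 3911/(5464/6287 - 2048) = 3911/(-12870312/6287) = 3911*(-6287/12870312) = -24588457/12870312 ≈ -1.9105)
S = -1
y(I, r) = -18 + I (y(I, r) = I - 18 = -18 + I)
p = 170607703705/1838616 (p = 28 - 7*((-13249 - 1) - 24588457/12870312) = 28 - 7*(-13250 - 24588457/12870312) = 28 - 7*(-170556222457/12870312) = 28 + 170556222457/1838616 = 170607703705/1838616 ≈ 92791.)
p - y(124, -156) = 170607703705/1838616 - (-18 + 124) = 170607703705/1838616 - 1*106 = 170607703705/1838616 - 106 = 170412810409/1838616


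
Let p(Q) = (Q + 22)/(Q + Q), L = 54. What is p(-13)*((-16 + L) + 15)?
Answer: -477/26 ≈ -18.346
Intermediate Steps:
p(Q) = (22 + Q)/(2*Q) (p(Q) = (22 + Q)/((2*Q)) = (22 + Q)*(1/(2*Q)) = (22 + Q)/(2*Q))
p(-13)*((-16 + L) + 15) = ((1/2)*(22 - 13)/(-13))*((-16 + 54) + 15) = ((1/2)*(-1/13)*9)*(38 + 15) = -9/26*53 = -477/26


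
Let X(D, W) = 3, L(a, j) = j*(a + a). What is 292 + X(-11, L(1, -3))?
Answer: 295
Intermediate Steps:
L(a, j) = 2*a*j (L(a, j) = j*(2*a) = 2*a*j)
292 + X(-11, L(1, -3)) = 292 + 3 = 295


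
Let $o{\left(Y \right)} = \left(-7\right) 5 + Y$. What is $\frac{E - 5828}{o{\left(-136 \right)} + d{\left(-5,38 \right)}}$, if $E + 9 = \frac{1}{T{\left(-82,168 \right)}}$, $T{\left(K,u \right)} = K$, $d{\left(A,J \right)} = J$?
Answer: $\frac{478635}{10906} \approx 43.887$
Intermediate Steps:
$o{\left(Y \right)} = -35 + Y$
$E = - \frac{739}{82}$ ($E = -9 + \frac{1}{-82} = -9 - \frac{1}{82} = - \frac{739}{82} \approx -9.0122$)
$\frac{E - 5828}{o{\left(-136 \right)} + d{\left(-5,38 \right)}} = \frac{- \frac{739}{82} - 5828}{\left(-35 - 136\right) + 38} = - \frac{478635}{82 \left(-171 + 38\right)} = - \frac{478635}{82 \left(-133\right)} = \left(- \frac{478635}{82}\right) \left(- \frac{1}{133}\right) = \frac{478635}{10906}$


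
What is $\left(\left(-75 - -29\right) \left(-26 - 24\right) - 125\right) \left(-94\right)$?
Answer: $-204450$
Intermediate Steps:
$\left(\left(-75 - -29\right) \left(-26 - 24\right) - 125\right) \left(-94\right) = \left(\left(-75 + 29\right) \left(-50\right) - 125\right) \left(-94\right) = \left(\left(-46\right) \left(-50\right) - 125\right) \left(-94\right) = \left(2300 - 125\right) \left(-94\right) = 2175 \left(-94\right) = -204450$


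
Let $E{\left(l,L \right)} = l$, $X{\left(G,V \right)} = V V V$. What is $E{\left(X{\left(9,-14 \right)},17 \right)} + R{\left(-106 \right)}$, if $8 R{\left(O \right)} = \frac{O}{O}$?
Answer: $- \frac{21951}{8} \approx -2743.9$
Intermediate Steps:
$X{\left(G,V \right)} = V^{3}$ ($X{\left(G,V \right)} = V^{2} V = V^{3}$)
$R{\left(O \right)} = \frac{1}{8}$ ($R{\left(O \right)} = \frac{O \frac{1}{O}}{8} = \frac{1}{8} \cdot 1 = \frac{1}{8}$)
$E{\left(X{\left(9,-14 \right)},17 \right)} + R{\left(-106 \right)} = \left(-14\right)^{3} + \frac{1}{8} = -2744 + \frac{1}{8} = - \frac{21951}{8}$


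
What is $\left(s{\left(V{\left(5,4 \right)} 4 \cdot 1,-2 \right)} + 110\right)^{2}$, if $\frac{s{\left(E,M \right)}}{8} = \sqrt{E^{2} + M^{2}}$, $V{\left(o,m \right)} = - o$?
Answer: $37956 + 3520 \sqrt{101} \approx 73332.0$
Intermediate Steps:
$s{\left(E,M \right)} = 8 \sqrt{E^{2} + M^{2}}$
$\left(s{\left(V{\left(5,4 \right)} 4 \cdot 1,-2 \right)} + 110\right)^{2} = \left(8 \sqrt{\left(\left(-1\right) 5 \cdot 4 \cdot 1\right)^{2} + \left(-2\right)^{2}} + 110\right)^{2} = \left(8 \sqrt{\left(\left(-5\right) 4 \cdot 1\right)^{2} + 4} + 110\right)^{2} = \left(8 \sqrt{\left(\left(-20\right) 1\right)^{2} + 4} + 110\right)^{2} = \left(8 \sqrt{\left(-20\right)^{2} + 4} + 110\right)^{2} = \left(8 \sqrt{400 + 4} + 110\right)^{2} = \left(8 \sqrt{404} + 110\right)^{2} = \left(8 \cdot 2 \sqrt{101} + 110\right)^{2} = \left(16 \sqrt{101} + 110\right)^{2} = \left(110 + 16 \sqrt{101}\right)^{2}$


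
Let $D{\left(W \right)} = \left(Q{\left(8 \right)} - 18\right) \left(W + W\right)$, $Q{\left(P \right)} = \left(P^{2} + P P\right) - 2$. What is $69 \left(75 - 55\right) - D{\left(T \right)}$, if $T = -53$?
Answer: $12828$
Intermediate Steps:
$Q{\left(P \right)} = -2 + 2 P^{2}$ ($Q{\left(P \right)} = \left(P^{2} + P^{2}\right) - 2 = 2 P^{2} - 2 = -2 + 2 P^{2}$)
$D{\left(W \right)} = 216 W$ ($D{\left(W \right)} = \left(\left(-2 + 2 \cdot 8^{2}\right) - 18\right) \left(W + W\right) = \left(\left(-2 + 2 \cdot 64\right) - 18\right) 2 W = \left(\left(-2 + 128\right) - 18\right) 2 W = \left(126 - 18\right) 2 W = 108 \cdot 2 W = 216 W$)
$69 \left(75 - 55\right) - D{\left(T \right)} = 69 \left(75 - 55\right) - 216 \left(-53\right) = 69 \cdot 20 - -11448 = 1380 + 11448 = 12828$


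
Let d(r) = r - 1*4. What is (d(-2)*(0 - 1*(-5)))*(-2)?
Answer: 60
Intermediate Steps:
d(r) = -4 + r (d(r) = r - 4 = -4 + r)
(d(-2)*(0 - 1*(-5)))*(-2) = ((-4 - 2)*(0 - 1*(-5)))*(-2) = -6*(0 + 5)*(-2) = -6*5*(-2) = -30*(-2) = 60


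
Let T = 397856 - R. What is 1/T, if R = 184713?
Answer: 1/213143 ≈ 4.6917e-6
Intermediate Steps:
T = 213143 (T = 397856 - 1*184713 = 397856 - 184713 = 213143)
1/T = 1/213143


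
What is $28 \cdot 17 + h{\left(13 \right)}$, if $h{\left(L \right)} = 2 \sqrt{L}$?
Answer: $476 + 2 \sqrt{13} \approx 483.21$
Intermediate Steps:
$28 \cdot 17 + h{\left(13 \right)} = 28 \cdot 17 + 2 \sqrt{13} = 476 + 2 \sqrt{13}$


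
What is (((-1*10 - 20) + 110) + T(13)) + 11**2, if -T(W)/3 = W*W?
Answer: -306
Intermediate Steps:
T(W) = -3*W**2 (T(W) = -3*W*W = -3*W**2)
(((-1*10 - 20) + 110) + T(13)) + 11**2 = (((-1*10 - 20) + 110) - 3*13**2) + 11**2 = (((-10 - 20) + 110) - 3*169) + 121 = ((-30 + 110) - 507) + 121 = (80 - 507) + 121 = -427 + 121 = -306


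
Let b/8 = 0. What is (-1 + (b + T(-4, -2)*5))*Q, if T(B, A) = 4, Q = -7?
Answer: -133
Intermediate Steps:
b = 0 (b = 8*0 = 0)
(-1 + (b + T(-4, -2)*5))*Q = (-1 + (0 + 4*5))*(-7) = (-1 + (0 + 20))*(-7) = (-1 + 20)*(-7) = 19*(-7) = -133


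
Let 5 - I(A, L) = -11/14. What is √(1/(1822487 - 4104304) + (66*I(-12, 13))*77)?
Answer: 5*√6123690856638370/2281817 ≈ 171.47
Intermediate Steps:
I(A, L) = 81/14 (I(A, L) = 5 - (-11)/14 = 5 - 1*(-11/14) = 5 + 11/14 = 81/14)
√(1/(1822487 - 4104304) + (66*I(-12, 13))*77) = √(1/(1822487 - 4104304) + (66*(81/14))*77) = √(1/(-2281817) + (2673/7)*77) = √(-1/2281817 + 29403) = √(67092265250/2281817) = 5*√6123690856638370/2281817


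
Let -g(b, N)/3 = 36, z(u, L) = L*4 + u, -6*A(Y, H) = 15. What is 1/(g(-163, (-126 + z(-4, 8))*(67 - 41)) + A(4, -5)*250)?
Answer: -1/733 ≈ -0.0013643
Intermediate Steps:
A(Y, H) = -5/2 (A(Y, H) = -⅙*15 = -5/2)
z(u, L) = u + 4*L (z(u, L) = 4*L + u = u + 4*L)
g(b, N) = -108 (g(b, N) = -3*36 = -108)
1/(g(-163, (-126 + z(-4, 8))*(67 - 41)) + A(4, -5)*250) = 1/(-108 - 5/2*250) = 1/(-108 - 625) = 1/(-733) = -1/733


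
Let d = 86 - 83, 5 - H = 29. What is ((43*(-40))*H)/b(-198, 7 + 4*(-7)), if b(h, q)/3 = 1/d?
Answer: 41280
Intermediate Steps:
H = -24 (H = 5 - 1*29 = 5 - 29 = -24)
d = 3
b(h, q) = 1 (b(h, q) = 3/3 = 3*(⅓) = 1)
((43*(-40))*H)/b(-198, 7 + 4*(-7)) = ((43*(-40))*(-24))/1 = -1720*(-24)*1 = 41280*1 = 41280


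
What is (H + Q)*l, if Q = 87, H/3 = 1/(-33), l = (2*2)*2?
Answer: 7648/11 ≈ 695.27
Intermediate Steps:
l = 8 (l = 4*2 = 8)
H = -1/11 (H = 3/(-33) = 3*(-1/33) = -1/11 ≈ -0.090909)
(H + Q)*l = (-1/11 + 87)*8 = (956/11)*8 = 7648/11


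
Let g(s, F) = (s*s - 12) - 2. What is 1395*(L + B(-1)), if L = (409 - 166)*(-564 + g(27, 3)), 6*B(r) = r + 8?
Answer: 102376725/2 ≈ 5.1188e+7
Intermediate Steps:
B(r) = 4/3 + r/6 (B(r) = (r + 8)/6 = (8 + r)/6 = 4/3 + r/6)
g(s, F) = -14 + s**2 (g(s, F) = (s**2 - 12) - 2 = (-12 + s**2) - 2 = -14 + s**2)
L = 36693 (L = (409 - 166)*(-564 + (-14 + 27**2)) = 243*(-564 + (-14 + 729)) = 243*(-564 + 715) = 243*151 = 36693)
1395*(L + B(-1)) = 1395*(36693 + (4/3 + (1/6)*(-1))) = 1395*(36693 + (4/3 - 1/6)) = 1395*(36693 + 7/6) = 1395*(220165/6) = 102376725/2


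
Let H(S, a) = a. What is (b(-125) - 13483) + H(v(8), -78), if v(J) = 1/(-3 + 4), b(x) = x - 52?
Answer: -13738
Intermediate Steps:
b(x) = -52 + x
v(J) = 1 (v(J) = 1/1 = 1)
(b(-125) - 13483) + H(v(8), -78) = ((-52 - 125) - 13483) - 78 = (-177 - 13483) - 78 = -13660 - 78 = -13738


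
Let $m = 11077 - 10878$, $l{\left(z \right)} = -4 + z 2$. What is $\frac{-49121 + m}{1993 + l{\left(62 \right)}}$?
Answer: $- \frac{48922}{2113} \approx -23.153$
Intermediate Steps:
$l{\left(z \right)} = -4 + 2 z$
$m = 199$
$\frac{-49121 + m}{1993 + l{\left(62 \right)}} = \frac{-49121 + 199}{1993 + \left(-4 + 2 \cdot 62\right)} = - \frac{48922}{1993 + \left(-4 + 124\right)} = - \frac{48922}{1993 + 120} = - \frac{48922}{2113}$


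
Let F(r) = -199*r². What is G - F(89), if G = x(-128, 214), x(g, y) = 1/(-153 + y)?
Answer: 96153020/61 ≈ 1.5763e+6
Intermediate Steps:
G = 1/61 (G = 1/(-153 + 214) = 1/61 ≈ 0.016393)
G - F(89) = 1/61 - (-199)*89² = 1/61 - (-199)*7921 = 1/61 - 1*(-1576279) = 1/61 + 1576279 = 96153020/61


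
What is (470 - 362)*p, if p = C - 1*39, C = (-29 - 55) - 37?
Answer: -17280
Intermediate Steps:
C = -121 (C = -84 - 37 = -121)
p = -160 (p = -121 - 1*39 = -121 - 39 = -160)
(470 - 362)*p = (470 - 362)*(-160) = 108*(-160) = -17280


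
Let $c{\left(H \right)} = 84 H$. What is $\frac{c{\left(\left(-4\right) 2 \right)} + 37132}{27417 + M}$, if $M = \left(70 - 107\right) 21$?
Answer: $\frac{1823}{1332} \approx 1.3686$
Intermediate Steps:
$M = -777$ ($M = \left(-37\right) 21 = -777$)
$\frac{c{\left(\left(-4\right) 2 \right)} + 37132}{27417 + M} = \frac{84 \left(\left(-4\right) 2\right) + 37132}{27417 - 777} = \frac{84 \left(-8\right) + 37132}{26640} = \left(-672 + 37132\right) \frac{1}{26640} = 36460 \cdot \frac{1}{26640} = \frac{1823}{1332}$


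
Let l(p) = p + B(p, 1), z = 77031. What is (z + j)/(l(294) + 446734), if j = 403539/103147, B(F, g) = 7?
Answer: 7945920096/46110319145 ≈ 0.17232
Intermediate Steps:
l(p) = 7 + p (l(p) = p + 7 = 7 + p)
j = 403539/103147 (j = 403539*(1/103147) = 403539/103147 ≈ 3.9123)
(z + j)/(l(294) + 446734) = (77031 + 403539/103147)/((7 + 294) + 446734) = 7945920096/(103147*(301 + 446734)) = (7945920096/103147)/447035 = (7945920096/103147)*(1/447035) = 7945920096/46110319145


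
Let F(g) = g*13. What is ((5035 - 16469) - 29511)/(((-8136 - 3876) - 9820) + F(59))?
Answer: 8189/4213 ≈ 1.9437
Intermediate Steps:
F(g) = 13*g
((5035 - 16469) - 29511)/(((-8136 - 3876) - 9820) + F(59)) = ((5035 - 16469) - 29511)/(((-8136 - 3876) - 9820) + 13*59) = (-11434 - 29511)/((-12012 - 9820) + 767) = -40945/(-21832 + 767) = -40945/(-21065) = -40945*(-1/21065) = 8189/4213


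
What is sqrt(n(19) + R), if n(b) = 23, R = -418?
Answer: I*sqrt(395) ≈ 19.875*I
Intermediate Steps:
sqrt(n(19) + R) = sqrt(23 - 418) = sqrt(-395) = I*sqrt(395)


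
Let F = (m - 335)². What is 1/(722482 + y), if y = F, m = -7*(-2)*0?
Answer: 1/834707 ≈ 1.1980e-6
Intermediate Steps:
m = 0 (m = 14*0 = 0)
F = 112225 (F = (0 - 335)² = (-335)² = 112225)
y = 112225
1/(722482 + y) = 1/(722482 + 112225) = 1/834707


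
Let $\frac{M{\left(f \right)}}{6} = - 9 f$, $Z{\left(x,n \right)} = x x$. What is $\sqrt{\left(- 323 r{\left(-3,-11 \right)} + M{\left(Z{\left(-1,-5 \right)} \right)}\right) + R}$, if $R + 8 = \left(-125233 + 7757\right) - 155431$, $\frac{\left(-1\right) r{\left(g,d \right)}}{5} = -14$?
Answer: $i \sqrt{295579} \approx 543.67 i$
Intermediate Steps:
$r{\left(g,d \right)} = 70$ ($r{\left(g,d \right)} = \left(-5\right) \left(-14\right) = 70$)
$Z{\left(x,n \right)} = x^{2}$
$M{\left(f \right)} = - 54 f$ ($M{\left(f \right)} = 6 \left(- 9 f\right) = - 54 f$)
$R = -272915$ ($R = -8 + \left(\left(-125233 + 7757\right) - 155431\right) = -8 - 272907 = -272915$)
$\sqrt{\left(- 323 r{\left(-3,-11 \right)} + M{\left(Z{\left(-1,-5 \right)} \right)}\right) + R} = \sqrt{\left(\left(-323\right) 70 - 54 \left(-1\right)^{2}\right) - 272915} = \sqrt{\left(-22610 - 54\right) - 272915} = \sqrt{-22664 - 272915} = \sqrt{-295579} = i \sqrt{295579}$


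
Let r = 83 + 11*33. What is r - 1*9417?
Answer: -8971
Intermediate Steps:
r = 446 (r = 83 + 363 = 446)
r - 1*9417 = 446 - 1*9417 = 446 - 9417 = -8971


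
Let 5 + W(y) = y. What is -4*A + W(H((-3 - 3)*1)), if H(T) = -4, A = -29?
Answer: 107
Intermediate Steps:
W(y) = -5 + y
-4*A + W(H((-3 - 3)*1)) = -4*(-29) + (-5 - 4) = 116 - 9 = 107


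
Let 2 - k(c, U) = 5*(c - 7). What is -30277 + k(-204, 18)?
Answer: -29220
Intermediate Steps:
k(c, U) = 37 - 5*c (k(c, U) = 2 - 5*(c - 7) = 2 - 5*(-7 + c) = 2 - (-35 + 5*c) = 2 + (35 - 5*c) = 37 - 5*c)
-30277 + k(-204, 18) = -30277 + (37 - 5*(-204)) = -30277 + (37 + 1020) = -30277 + 1057 = -29220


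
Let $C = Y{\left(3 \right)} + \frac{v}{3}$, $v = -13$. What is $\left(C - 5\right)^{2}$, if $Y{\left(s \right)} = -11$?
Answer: $\frac{3721}{9} \approx 413.44$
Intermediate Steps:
$C = - \frac{46}{3}$ ($C = -11 + \frac{1}{3} \left(-13\right) = -11 - \frac{13}{3} = - \frac{46}{3} \approx -15.333$)
$\left(C - 5\right)^{2} = \left(- \frac{46}{3} - 5\right)^{2} = \left(- \frac{61}{3}\right)^{2} = \frac{3721}{9}$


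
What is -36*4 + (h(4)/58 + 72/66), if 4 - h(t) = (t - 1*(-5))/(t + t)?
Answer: -729155/5104 ≈ -142.86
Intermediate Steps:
h(t) = 4 - (5 + t)/(2*t) (h(t) = 4 - (t - 1*(-5))/(t + t) = 4 - (t + 5)/(2*t) = 4 - (5 + t)*1/(2*t) = 4 - (5 + t)/(2*t))
-36*4 + (h(4)/58 + 72/66) = -36*4 + (((1/2)*(-5 + 7*4)/4)/58 + 72/66) = -144 + (((1/2)*(1/4)*(-5 + 28))*(1/58) + 72*(1/66)) = -144 + (((1/2)*(1/4)*23)*(1/58) + 12/11) = -144 + ((23/8)*(1/58) + 12/11) = -144 + (23/464 + 12/11) = -144 + 5821/5104 = -729155/5104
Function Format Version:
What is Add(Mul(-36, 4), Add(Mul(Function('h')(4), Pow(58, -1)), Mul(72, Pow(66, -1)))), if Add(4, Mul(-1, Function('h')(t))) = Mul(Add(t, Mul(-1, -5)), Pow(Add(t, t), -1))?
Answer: Rational(-729155, 5104) ≈ -142.86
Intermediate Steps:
Function('h')(t) = Add(4, Mul(Rational(-1, 2), Pow(t, -1), Add(5, t))) (Function('h')(t) = Add(4, Mul(-1, Mul(Add(t, Mul(-1, -5)), Pow(Add(t, t), -1)))) = Add(4, Mul(-1, Mul(Add(t, 5), Pow(Mul(2, t), -1)))) = Add(4, Mul(-1, Mul(Add(5, t), Mul(Rational(1, 2), Pow(t, -1))))) = Add(4, Mul(-1, Mul(Rational(1, 2), Pow(t, -1), Add(5, t)))) = Add(4, Mul(Rational(-1, 2), Pow(t, -1), Add(5, t))))
Add(Mul(-36, 4), Add(Mul(Function('h')(4), Pow(58, -1)), Mul(72, Pow(66, -1)))) = Add(Mul(-36, 4), Add(Mul(Mul(Rational(1, 2), Pow(4, -1), Add(-5, Mul(7, 4))), Pow(58, -1)), Mul(72, Pow(66, -1)))) = Add(-144, Add(Mul(Mul(Rational(1, 2), Rational(1, 4), Add(-5, 28)), Rational(1, 58)), Mul(72, Rational(1, 66)))) = Add(-144, Add(Mul(Mul(Rational(1, 2), Rational(1, 4), 23), Rational(1, 58)), Rational(12, 11))) = Add(-144, Add(Mul(Rational(23, 8), Rational(1, 58)), Rational(12, 11))) = Add(-144, Add(Rational(23, 464), Rational(12, 11))) = Add(-144, Rational(5821, 5104)) = Rational(-729155, 5104)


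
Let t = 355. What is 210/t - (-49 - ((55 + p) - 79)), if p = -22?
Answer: 255/71 ≈ 3.5915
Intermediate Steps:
210/t - (-49 - ((55 + p) - 79)) = 210/355 - (-49 - ((55 - 22) - 79)) = 210*(1/355) - (-49 - (33 - 79)) = 42/71 - (-49 - 1*(-46)) = 42/71 - (-49 + 46) = 42/71 - 1*(-3) = 42/71 + 3 = 255/71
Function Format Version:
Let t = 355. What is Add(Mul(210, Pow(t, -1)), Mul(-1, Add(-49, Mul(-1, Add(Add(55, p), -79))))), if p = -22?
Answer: Rational(255, 71) ≈ 3.5915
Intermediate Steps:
Add(Mul(210, Pow(t, -1)), Mul(-1, Add(-49, Mul(-1, Add(Add(55, p), -79))))) = Add(Mul(210, Pow(355, -1)), Mul(-1, Add(-49, Mul(-1, Add(Add(55, -22), -79))))) = Add(Mul(210, Rational(1, 355)), Mul(-1, Add(-49, Mul(-1, Add(33, -79))))) = Add(Rational(42, 71), Mul(-1, Add(-49, Mul(-1, -46)))) = Add(Rational(42, 71), Mul(-1, Add(-49, 46))) = Add(Rational(42, 71), Mul(-1, -3)) = Add(Rational(42, 71), 3) = Rational(255, 71)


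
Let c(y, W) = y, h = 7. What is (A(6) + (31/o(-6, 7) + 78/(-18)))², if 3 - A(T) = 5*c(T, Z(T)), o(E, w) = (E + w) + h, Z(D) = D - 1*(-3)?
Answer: 434281/576 ≈ 753.96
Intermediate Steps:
Z(D) = 3 + D (Z(D) = D + 3 = 3 + D)
o(E, w) = 7 + E + w (o(E, w) = (E + w) + 7 = 7 + E + w)
A(T) = 3 - 5*T
(A(6) + (31/o(-6, 7) + 78/(-18)))² = ((3 - 5*6) + (31/(7 - 6 + 7) + 78/(-18)))² = ((3 - 30) + (31/8 + 78*(-1/18)))² = (-27 + (31*(⅛) - 13/3))² = (-27 + (31/8 - 13/3))² = (-27 - 11/24)² = (-659/24)² = 434281/576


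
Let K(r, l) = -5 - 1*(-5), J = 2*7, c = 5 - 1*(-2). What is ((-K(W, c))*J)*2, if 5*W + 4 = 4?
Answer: 0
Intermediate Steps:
c = 7 (c = 5 + 2 = 7)
J = 14
W = 0 (W = -⅘ + (⅕)*4 = -⅘ + ⅘ = 0)
K(r, l) = 0 (K(r, l) = -5 + 5 = 0)
((-K(W, c))*J)*2 = (-1*0*14)*2 = (0*14)*2 = 0*2 = 0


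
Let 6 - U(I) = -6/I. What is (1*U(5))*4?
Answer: 144/5 ≈ 28.800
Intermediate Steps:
U(I) = 6 + 6/I (U(I) = 6 - (-6)/I = 6 + 6/I)
(1*U(5))*4 = (1*(6 + 6/5))*4 = (1*(36/5))*4 = (36/5)*4 = 144/5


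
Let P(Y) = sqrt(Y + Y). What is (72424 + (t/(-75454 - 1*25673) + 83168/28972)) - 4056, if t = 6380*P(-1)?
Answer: 495210216/7243 - 6380*I*sqrt(2)/101127 ≈ 68371.0 - 0.089221*I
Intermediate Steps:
P(Y) = sqrt(2)*sqrt(Y) (P(Y) = sqrt(2*Y) = sqrt(2)*sqrt(Y))
t = 6380*I*sqrt(2) (t = 6380*(sqrt(2)*sqrt(-1)) = 6380*(sqrt(2)*I) = 6380*(I*sqrt(2)) = 6380*I*sqrt(2) ≈ 9022.7*I)
(72424 + (t/(-75454 - 1*25673) + 83168/28972)) - 4056 = (72424 + ((6380*I*sqrt(2))/(-75454 - 1*25673) + 83168/28972)) - 4056 = (72424 + ((6380*I*sqrt(2))/(-75454 - 25673) + 83168*(1/28972))) - 4056 = (72424 + ((6380*I*sqrt(2))/(-101127) + 20792/7243)) - 4056 = (72424 + ((6380*I*sqrt(2))*(-1/101127) + 20792/7243)) - 4056 = (72424 + (-6380*I*sqrt(2)/101127 + 20792/7243)) - 4056 = (72424 + (20792/7243 - 6380*I*sqrt(2)/101127)) - 4056 = (524587824/7243 - 6380*I*sqrt(2)/101127) - 4056 = 495210216/7243 - 6380*I*sqrt(2)/101127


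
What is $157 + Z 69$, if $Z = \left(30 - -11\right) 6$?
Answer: $17131$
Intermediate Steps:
$Z = 246$ ($Z = \left(30 + 11\right) 6 = 41 \cdot 6 = 246$)
$157 + Z 69 = 157 + 246 \cdot 69 = 157 + 16974 = 17131$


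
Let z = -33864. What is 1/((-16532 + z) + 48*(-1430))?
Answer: -1/119036 ≈ -8.4008e-6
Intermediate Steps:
1/((-16532 + z) + 48*(-1430)) = 1/((-16532 - 33864) + 48*(-1430)) = 1/(-50396 - 68640) = 1/(-119036) = -1/119036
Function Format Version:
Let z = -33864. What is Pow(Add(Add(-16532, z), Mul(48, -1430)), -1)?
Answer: Rational(-1, 119036) ≈ -8.4008e-6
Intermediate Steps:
Pow(Add(Add(-16532, z), Mul(48, -1430)), -1) = Pow(Add(Add(-16532, -33864), Mul(48, -1430)), -1) = Pow(Add(-50396, -68640), -1) = Pow(-119036, -1) = Rational(-1, 119036)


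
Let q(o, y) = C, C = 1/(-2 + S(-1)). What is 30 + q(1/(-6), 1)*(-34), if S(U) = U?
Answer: 124/3 ≈ 41.333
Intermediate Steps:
C = -⅓ (C = 1/(-2 - 1) = 1/(-3) = 1*(-⅓) = -⅓ ≈ -0.33333)
q(o, y) = -⅓
30 + q(1/(-6), 1)*(-34) = 30 - ⅓*(-34) = 30 + 34/3 = 124/3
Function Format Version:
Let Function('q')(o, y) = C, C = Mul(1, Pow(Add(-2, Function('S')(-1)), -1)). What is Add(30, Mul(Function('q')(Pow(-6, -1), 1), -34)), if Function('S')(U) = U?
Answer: Rational(124, 3) ≈ 41.333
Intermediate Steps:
C = Rational(-1, 3) (C = Mul(1, Pow(Add(-2, -1), -1)) = Mul(1, Pow(-3, -1)) = Mul(1, Rational(-1, 3)) = Rational(-1, 3) ≈ -0.33333)
Function('q')(o, y) = Rational(-1, 3)
Add(30, Mul(Function('q')(Pow(-6, -1), 1), -34)) = Add(30, Mul(Rational(-1, 3), -34)) = Add(30, Rational(34, 3)) = Rational(124, 3)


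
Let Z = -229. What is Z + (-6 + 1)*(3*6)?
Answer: -319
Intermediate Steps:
Z + (-6 + 1)*(3*6) = -229 + (-6 + 1)*(3*6) = -229 - 5*18 = -229 - 90 = -319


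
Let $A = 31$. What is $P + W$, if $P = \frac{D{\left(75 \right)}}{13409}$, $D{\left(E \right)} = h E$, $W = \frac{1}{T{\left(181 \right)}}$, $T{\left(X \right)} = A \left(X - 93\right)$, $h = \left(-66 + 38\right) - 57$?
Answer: $- \frac{1579781}{3325432} \approx -0.47506$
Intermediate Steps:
$h = -85$ ($h = -28 - 57 = -85$)
$T{\left(X \right)} = -2883 + 31 X$ ($T{\left(X \right)} = 31 \left(X - 93\right) = 31 \left(-93 + X\right) = -2883 + 31 X$)
$W = \frac{1}{2728}$ ($W = \frac{1}{-2883 + 31 \cdot 181} = \frac{1}{-2883 + 5611} = \frac{1}{2728} \approx 0.00036657$)
$D{\left(E \right)} = - 85 E$
$P = - \frac{6375}{13409}$ ($P = \frac{\left(-85\right) 75}{13409} = \left(-6375\right) \frac{1}{13409} = - \frac{6375}{13409} \approx -0.47543$)
$P + W = - \frac{6375}{13409} + \frac{1}{2728} = - \frac{1579781}{3325432}$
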